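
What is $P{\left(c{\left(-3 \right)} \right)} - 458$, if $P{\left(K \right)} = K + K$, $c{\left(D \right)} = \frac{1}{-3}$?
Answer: $- \frac{1376}{3} \approx -458.67$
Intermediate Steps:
$c{\left(D \right)} = - \frac{1}{3}$
$P{\left(K \right)} = 2 K$
$P{\left(c{\left(-3 \right)} \right)} - 458 = 2 \left(- \frac{1}{3}\right) - 458 = - \frac{2}{3} - 458 = - \frac{1376}{3}$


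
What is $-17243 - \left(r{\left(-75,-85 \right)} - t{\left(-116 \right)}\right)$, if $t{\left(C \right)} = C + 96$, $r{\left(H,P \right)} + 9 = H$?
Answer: $-17179$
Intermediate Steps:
$r{\left(H,P \right)} = -9 + H$
$t{\left(C \right)} = 96 + C$
$-17243 - \left(r{\left(-75,-85 \right)} - t{\left(-116 \right)}\right) = -17243 - \left(\left(-9 - 75\right) - \left(96 - 116\right)\right) = -17243 - \left(-84 - -20\right) = -17243 - \left(-84 + 20\right) = -17243 - -64 = -17243 + 64 = -17179$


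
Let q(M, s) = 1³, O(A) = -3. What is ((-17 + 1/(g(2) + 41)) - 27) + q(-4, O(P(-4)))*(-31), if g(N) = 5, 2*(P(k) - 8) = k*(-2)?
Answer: -3449/46 ≈ -74.978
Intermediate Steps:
P(k) = 8 - k (P(k) = 8 + (k*(-2))/2 = 8 + (-2*k)/2 = 8 - k)
q(M, s) = 1
((-17 + 1/(g(2) + 41)) - 27) + q(-4, O(P(-4)))*(-31) = ((-17 + 1/(5 + 41)) - 27) + 1*(-31) = ((-17 + 1/46) - 27) - 31 = (-781/46 - 27) - 31 = -2023/46 - 31 = -3449/46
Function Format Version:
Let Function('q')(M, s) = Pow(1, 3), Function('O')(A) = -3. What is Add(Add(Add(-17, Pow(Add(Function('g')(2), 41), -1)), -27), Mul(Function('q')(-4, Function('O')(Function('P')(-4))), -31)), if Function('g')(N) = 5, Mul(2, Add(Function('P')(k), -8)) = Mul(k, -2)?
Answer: Rational(-3449, 46) ≈ -74.978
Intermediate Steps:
Function('P')(k) = Add(8, Mul(-1, k)) (Function('P')(k) = Add(8, Mul(Rational(1, 2), Mul(k, -2))) = Add(8, Mul(Rational(1, 2), Mul(-2, k))) = Add(8, Mul(-1, k)))
Function('q')(M, s) = 1
Add(Add(Add(-17, Pow(Add(Function('g')(2), 41), -1)), -27), Mul(Function('q')(-4, Function('O')(Function('P')(-4))), -31)) = Add(Add(Add(-17, Pow(Add(5, 41), -1)), -27), Mul(1, -31)) = Add(Add(Add(-17, Pow(46, -1)), -27), -31) = Add(Add(Add(-17, Rational(1, 46)), -27), -31) = Add(Add(Rational(-781, 46), -27), -31) = Add(Rational(-2023, 46), -31) = Rational(-3449, 46)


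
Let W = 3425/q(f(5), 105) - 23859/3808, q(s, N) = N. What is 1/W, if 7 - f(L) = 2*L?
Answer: 1632/43009 ≈ 0.037946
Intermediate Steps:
f(L) = 7 - 2*L
W = 43009/1632 (W = 3425/105 - 23859/3808 = 3425*(1/105) - 23859*1/3808 = 685/21 - 23859/3808 = 43009/1632 ≈ 26.354)
1/W = 1/(43009/1632) = 1632/43009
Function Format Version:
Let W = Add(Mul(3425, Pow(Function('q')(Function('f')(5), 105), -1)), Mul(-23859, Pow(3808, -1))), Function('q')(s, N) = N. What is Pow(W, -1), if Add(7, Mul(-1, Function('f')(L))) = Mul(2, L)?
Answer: Rational(1632, 43009) ≈ 0.037946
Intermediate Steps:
Function('f')(L) = Add(7, Mul(-2, L)) (Function('f')(L) = Add(7, Mul(-1, Mul(2, L))) = Add(7, Mul(-2, L)))
W = Rational(43009, 1632) (W = Add(Mul(3425, Pow(105, -1)), Mul(-23859, Pow(3808, -1))) = Add(Mul(3425, Rational(1, 105)), Mul(-23859, Rational(1, 3808))) = Add(Rational(685, 21), Rational(-23859, 3808)) = Rational(43009, 1632) ≈ 26.354)
Pow(W, -1) = Pow(Rational(43009, 1632), -1) = Rational(1632, 43009)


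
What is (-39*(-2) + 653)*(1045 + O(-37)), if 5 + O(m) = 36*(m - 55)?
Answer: -1660832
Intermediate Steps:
O(m) = -1985 + 36*m (O(m) = -5 + 36*(m - 55) = -5 + 36*(-55 + m) = -5 + (-1980 + 36*m) = -1985 + 36*m)
(-39*(-2) + 653)*(1045 + O(-37)) = (-39*(-2) + 653)*(1045 + (-1985 + 36*(-37))) = (78 + 653)*(1045 + (-1985 - 1332)) = 731*(1045 - 3317) = 731*(-2272) = -1660832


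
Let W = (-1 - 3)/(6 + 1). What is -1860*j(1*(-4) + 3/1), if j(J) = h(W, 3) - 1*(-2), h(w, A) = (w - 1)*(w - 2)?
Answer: -550560/49 ≈ -11236.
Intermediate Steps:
W = -4/7 ≈ -0.57143
h(w, A) = (-1 + w)*(-2 + w)
j(J) = 296/49 (j(J) = (2 + (-4/7)² - 3*(-4/7)) - 1*(-2) = (2 + 16/49 + 12/7) + 2 = 198/49 + 2 = 296/49)
-1860*j(1*(-4) + 3/1) = -1860*296/49 = -550560/49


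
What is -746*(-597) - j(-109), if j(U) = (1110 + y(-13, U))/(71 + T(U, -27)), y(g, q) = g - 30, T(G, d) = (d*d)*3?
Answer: 1005626329/2258 ≈ 4.4536e+5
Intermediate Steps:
T(G, d) = 3*d² (T(G, d) = d²*3 = 3*d²)
y(g, q) = -30 + g
j(U) = 1067/2258 (j(U) = (1110 + (-30 - 13))/(71 + 3*(-27)²) = (1110 - 43)/(71 + 3*729) = 1067/(71 + 2187) = 1067/2258)
-746*(-597) - j(-109) = -746*(-597) - 1*1067/2258 = 445362 - 1067/2258 = 1005626329/2258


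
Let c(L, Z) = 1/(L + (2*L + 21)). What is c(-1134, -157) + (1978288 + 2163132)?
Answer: 14002141019/3381 ≈ 4.1414e+6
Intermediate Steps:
c(L, Z) = 1/(21 + 3*L) (c(L, Z) = 1/(L + (21 + 2*L)) = 1/(21 + 3*L))
c(-1134, -157) + (1978288 + 2163132) = 1/(3*(7 - 1134)) + (1978288 + 2163132) = (1/3)/(-1127) + 4141420 = (1/3)*(-1/1127) + 4141420 = -1/3381 + 4141420 = 14002141019/3381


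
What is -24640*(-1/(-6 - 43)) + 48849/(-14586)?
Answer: -17228221/34034 ≈ -506.21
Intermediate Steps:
-24640*(-1/(-6 - 43)) + 48849/(-14586) = -24640/((-1*(-49))) + 48849*(-1/14586) = -24640/49 - 16283/4862 = -24640*1/49 - 16283/4862 = -3520/7 - 16283/4862 = -17228221/34034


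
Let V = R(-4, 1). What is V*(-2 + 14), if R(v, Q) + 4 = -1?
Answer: -60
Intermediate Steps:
R(v, Q) = -5 (R(v, Q) = -4 - 1 = -5)
V = -5
V*(-2 + 14) = -5*(-2 + 14) = -5*12 = -60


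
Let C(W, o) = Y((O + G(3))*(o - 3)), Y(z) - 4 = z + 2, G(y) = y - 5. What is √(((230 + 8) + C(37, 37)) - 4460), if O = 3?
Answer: I*√4182 ≈ 64.668*I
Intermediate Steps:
G(y) = -5 + y
Y(z) = 6 + z (Y(z) = 4 + (z + 2) = 4 + (2 + z) = 6 + z)
C(W, o) = 3 + o (C(W, o) = 6 + (3 + (-5 + 3))*(o - 3) = 6 + (3 - 2)*(-3 + o) = 6 + 1*(-3 + o) = 6 + (-3 + o) = 3 + o)
√(((230 + 8) + C(37, 37)) - 4460) = √(((230 + 8) + (3 + 37)) - 4460) = √((238 + 40) - 4460) = √(278 - 4460) = √(-4182) = I*√4182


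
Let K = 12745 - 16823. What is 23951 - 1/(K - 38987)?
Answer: 1031449816/43065 ≈ 23951.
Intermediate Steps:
K = -4078
23951 - 1/(K - 38987) = 23951 - 1/(-4078 - 38987) = 23951 - 1/(-43065) = 23951 - 1*(-1/43065) = 23951 + 1/43065 = 1031449816/43065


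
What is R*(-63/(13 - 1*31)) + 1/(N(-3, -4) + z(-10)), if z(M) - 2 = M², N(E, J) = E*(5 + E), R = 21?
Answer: 7057/96 ≈ 73.510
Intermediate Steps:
z(M) = 2 + M²
R*(-63/(13 - 1*31)) + 1/(N(-3, -4) + z(-10)) = 21*(-63/(13 - 1*31)) + 1/(-3*(5 - 3) + (2 + (-10)²)) = 21*(-63/(13 - 31)) + 1/(-3*2 + (2 + 100)) = 21*(-63/(-18)) + 1/(-6 + 102) = 21*(-63*(-1/18)) + 1/96 = 21*(7/2) + 1/96 = 147/2 + 1/96 = 7057/96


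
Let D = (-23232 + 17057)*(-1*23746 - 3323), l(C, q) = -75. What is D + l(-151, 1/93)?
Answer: 167151000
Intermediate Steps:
D = 167151075 (D = -6175*(-23746 - 3323) = -6175*(-27069) = 167151075)
D + l(-151, 1/93) = 167151075 - 75 = 167151000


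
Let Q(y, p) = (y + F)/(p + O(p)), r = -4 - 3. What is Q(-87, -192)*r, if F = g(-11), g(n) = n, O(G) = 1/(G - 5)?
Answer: -135142/37825 ≈ -3.5728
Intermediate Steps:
r = -7
O(G) = 1/(-5 + G)
F = -11
Q(y, p) = (-11 + y)/(p + 1/(-5 + p)) (Q(y, p) = (y - 11)/(p + 1/(-5 + p)) = (-11 + y)/(p + 1/(-5 + p)))
Q(-87, -192)*r = ((-11 - 87)*(-5 - 192)/(1 - 192*(-5 - 192)))*(-7) = (-98*(-197)/(1 - 192*(-197)))*(-7) = (-98*(-197)/(1 + 37824))*(-7) = (-98*(-197)/37825)*(-7) = ((1/37825)*(-98)*(-197))*(-7) = (19306/37825)*(-7) = -135142/37825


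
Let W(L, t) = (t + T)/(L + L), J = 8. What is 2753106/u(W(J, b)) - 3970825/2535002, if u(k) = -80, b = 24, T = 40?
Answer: -1744861720553/50700040 ≈ -34415.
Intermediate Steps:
W(L, t) = (40 + t)/(2*L) (W(L, t) = (t + 40)/(L + L) = (40 + t)/((2*L)) = (40 + t)*(1/(2*L)) = (40 + t)/(2*L))
2753106/u(W(J, b)) - 3970825/2535002 = 2753106/(-80) - 3970825/2535002 = 2753106*(-1/80) - 3970825*1/2535002 = -1376553/40 - 3970825/2535002 = -1744861720553/50700040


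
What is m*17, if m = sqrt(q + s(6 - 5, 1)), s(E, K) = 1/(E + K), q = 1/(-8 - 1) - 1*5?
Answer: 17*I*sqrt(166)/6 ≈ 36.505*I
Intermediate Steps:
q = -46/9 (q = 1/(-9) - 5 = -1/9 - 5 = -46/9 ≈ -5.1111)
m = I*sqrt(166)/6 (m = sqrt(-46/9 + 1/((6 - 5) + 1)) = sqrt(-46/9 + 1/(1 + 1)) = sqrt(-46/9 + 1/2) = sqrt(-83/18) = I*sqrt(166)/6 ≈ 2.1474*I)
m*17 = (I*sqrt(166)/6)*17 = 17*I*sqrt(166)/6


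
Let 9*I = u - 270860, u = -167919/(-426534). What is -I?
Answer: 38510277107/1279602 ≈ 30096.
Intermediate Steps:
u = 55973/142178 (u = -167919*(-1/426534) = 55973/142178 ≈ 0.39368)
I = -38510277107/1279602 (I = (55973/142178 - 270860)/9 = (⅑)*(-38510277107/142178) = -38510277107/1279602 ≈ -30096.)
-I = -1*(-38510277107/1279602) = 38510277107/1279602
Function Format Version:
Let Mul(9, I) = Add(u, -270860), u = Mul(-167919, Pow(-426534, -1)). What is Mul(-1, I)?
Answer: Rational(38510277107, 1279602) ≈ 30096.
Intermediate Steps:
u = Rational(55973, 142178) (u = Mul(-167919, Rational(-1, 426534)) = Rational(55973, 142178) ≈ 0.39368)
I = Rational(-38510277107, 1279602) (I = Mul(Rational(1, 9), Add(Rational(55973, 142178), -270860)) = Mul(Rational(1, 9), Rational(-38510277107, 142178)) = Rational(-38510277107, 1279602) ≈ -30096.)
Mul(-1, I) = Mul(-1, Rational(-38510277107, 1279602)) = Rational(38510277107, 1279602)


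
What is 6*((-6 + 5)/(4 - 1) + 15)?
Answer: 88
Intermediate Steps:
6*((-6 + 5)/(4 - 1) + 15) = 6*(-1/3 + 15) = 6*(44/3) = 88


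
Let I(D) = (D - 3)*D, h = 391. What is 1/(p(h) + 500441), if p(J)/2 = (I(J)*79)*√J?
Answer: -500441/224650512208597455 + 23969864*√391/224650512208597455 ≈ 2.1076e-9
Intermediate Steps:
I(D) = D*(-3 + D) (I(D) = (-3 + D)*D = D*(-3 + D))
p(J) = 158*J^(3/2)*(-3 + J) (p(J) = 2*(((J*(-3 + J))*79)*√J) = 2*((79*J*(-3 + J))*√J) = 2*(79*J^(3/2)*(-3 + J)) = 158*J^(3/2)*(-3 + J))
1/(p(h) + 500441) = 1/(158*391^(3/2)*(-3 + 391) + 500441) = 1/(158*(391*√391)*388 + 500441) = 1/(23969864*√391 + 500441) = 1/(500441 + 23969864*√391)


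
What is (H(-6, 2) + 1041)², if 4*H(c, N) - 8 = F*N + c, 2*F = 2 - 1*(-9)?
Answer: 17447329/16 ≈ 1.0905e+6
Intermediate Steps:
F = 11/2 (F = (2 - 1*(-9))/2 = (2 + 9)/2 = (½)*11 = 11/2 ≈ 5.5000)
H(c, N) = 2 + c/4 + 11*N/8 (H(c, N) = 2 + (11*N/2 + c)/4 = 2 + (c + 11*N/2)/4 = 2 + (c/4 + 11*N/8) = 2 + c/4 + 11*N/8)
(H(-6, 2) + 1041)² = ((2 + (¼)*(-6) + (11/8)*2) + 1041)² = ((2 - 3/2 + 11/4) + 1041)² = (13/4 + 1041)² = (4177/4)² = 17447329/16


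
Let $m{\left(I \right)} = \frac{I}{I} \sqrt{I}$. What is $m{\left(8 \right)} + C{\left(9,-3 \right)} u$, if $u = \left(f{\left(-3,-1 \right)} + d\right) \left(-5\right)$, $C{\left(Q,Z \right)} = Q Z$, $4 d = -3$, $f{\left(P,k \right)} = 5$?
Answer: $\frac{2295}{4} + 2 \sqrt{2} \approx 576.58$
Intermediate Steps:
$d = - \frac{3}{4}$ ($d = \frac{1}{4} \left(-3\right) = - \frac{3}{4} \approx -0.75$)
$m{\left(I \right)} = \sqrt{I}$ ($m{\left(I \right)} = 1 \sqrt{I} = \sqrt{I}$)
$u = - \frac{85}{4}$ ($u = \left(5 - \frac{3}{4}\right) \left(-5\right) = \frac{17}{4} \left(-5\right) = - \frac{85}{4} \approx -21.25$)
$m{\left(8 \right)} + C{\left(9,-3 \right)} u = \sqrt{8} + 9 \left(-3\right) \left(- \frac{85}{4}\right) = 2 \sqrt{2} - - \frac{2295}{4} = 2 \sqrt{2} + \frac{2295}{4} = \frac{2295}{4} + 2 \sqrt{2}$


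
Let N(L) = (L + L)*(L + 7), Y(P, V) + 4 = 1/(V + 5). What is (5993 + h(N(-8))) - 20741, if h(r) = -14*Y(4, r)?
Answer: -44078/3 ≈ -14693.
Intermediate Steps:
Y(P, V) = -4 + 1/(5 + V) (Y(P, V) = -4 + 1/(V + 5) = -4 + 1/(5 + V))
N(L) = 2*L*(7 + L) (N(L) = (2*L)*(7 + L) = 2*L*(7 + L))
h(r) = -14*(-19 - 4*r)/(5 + r)
(5993 + h(N(-8))) - 20741 = (5993 + 14*(19 + 4*(2*(-8)*(7 - 8)))/(5 + 2*(-8)*(7 - 8))) - 20741 = (5993 + 14*(19 + 4*(2*(-8)*(-1)))/(5 + 2*(-8)*(-1))) - 20741 = (5993 + 14*(19 + 4*16)/(5 + 16)) - 20741 = (5993 + 14*(19 + 64)/21) - 20741 = (5993 + 14*(1/21)*83) - 20741 = (5993 + 166/3) - 20741 = 18145/3 - 20741 = -44078/3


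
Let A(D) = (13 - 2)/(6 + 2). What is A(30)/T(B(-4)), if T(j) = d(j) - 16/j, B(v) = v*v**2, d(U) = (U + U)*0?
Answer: 11/2 ≈ 5.5000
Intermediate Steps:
d(U) = 0 (d(U) = (2*U)*0 = 0)
A(D) = 11/8
B(v) = v**3
T(j) = -16/j (T(j) = 0 - 16/j = -16/j)
A(30)/T(B(-4)) = 11/(8*((-16/((-4)**3)))) = 11/(8*((-16/(-64)))) = 11/(8*((-16*(-1/64)))) = 11/(8*(1/4)) = (11/8)*4 = 11/2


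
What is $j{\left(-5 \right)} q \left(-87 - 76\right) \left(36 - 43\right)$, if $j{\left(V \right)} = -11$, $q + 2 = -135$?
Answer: $1719487$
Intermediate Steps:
$q = -137$ ($q = -2 - 135 = -137$)
$j{\left(-5 \right)} q \left(-87 - 76\right) \left(36 - 43\right) = \left(-11\right) \left(-137\right) \left(-87 - 76\right) \left(36 - 43\right) = 1507 \left(\left(-163\right) \left(-7\right)\right) = 1507 \cdot 1141 = 1719487$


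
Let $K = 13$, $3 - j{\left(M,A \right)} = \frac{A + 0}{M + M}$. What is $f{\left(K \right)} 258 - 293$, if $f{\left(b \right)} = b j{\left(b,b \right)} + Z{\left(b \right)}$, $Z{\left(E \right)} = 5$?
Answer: $9382$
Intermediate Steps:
$j{\left(M,A \right)} = 3 - \frac{A}{2 M}$ ($j{\left(M,A \right)} = 3 - \frac{A + 0}{M + M} = 3 - \frac{A}{2 M}$)
$f{\left(b \right)} = 5 + \frac{5 b}{2}$ ($f{\left(b \right)} = b \left(3 - \frac{b}{2 b}\right) + 5 = b \left(3 - \frac{1}{2}\right) + 5 = b \frac{5}{2} + 5 = \frac{5 b}{2} + 5 = 5 + \frac{5 b}{2}$)
$f{\left(K \right)} 258 - 293 = \left(5 + \frac{5}{2} \cdot 13\right) 258 - 293 = \left(5 + \frac{65}{2}\right) 258 - 293 = \frac{75}{2} \cdot 258 - 293 = 9675 - 293 = 9382$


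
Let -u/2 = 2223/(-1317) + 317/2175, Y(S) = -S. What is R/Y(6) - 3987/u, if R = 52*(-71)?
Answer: -5984147521/8835072 ≈ -677.32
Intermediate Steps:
R = -3692
u = 2945024/954825 (u = -2*(2223/(-1317) + 317/2175) = -2*(2223*(-1/1317) + 317*(1/2175)) = -2*(-741/439 + 317/2175) = -2*(-1472512/954825) = 2945024/954825 ≈ 3.0844)
R/Y(6) - 3987/u = -3692/((-1*6)) - 3987/2945024/954825 = -3692/(-6) - 3987*954825/2945024 = -3692*(-1/6) - 3806887275/2945024 = 1846/3 - 3806887275/2945024 = -5984147521/8835072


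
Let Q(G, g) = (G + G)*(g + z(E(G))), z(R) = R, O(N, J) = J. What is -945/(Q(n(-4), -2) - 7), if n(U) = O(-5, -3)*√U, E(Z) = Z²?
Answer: 1323/41597 + 86184*I/41597 ≈ 0.031805 + 2.0719*I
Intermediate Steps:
n(U) = -3*√U
Q(G, g) = 2*G*(g + G²) (Q(G, g) = (G + G)*(g + G²) = (2*G)*(g + G²) = 2*G*(g + G²))
-945/(Q(n(-4), -2) - 7) = -945/(2*(-6*I)*(-2 + (-6*I)²) - 7) = -945/(2*(-6*I)*(-2 - 36) - 7) = -945/(2*(-6*I)*(-38) - 7) = -945/(456*I - 7) = -945*(-7 - 456*I)/207985 = -189*(-7 - 456*I)/41597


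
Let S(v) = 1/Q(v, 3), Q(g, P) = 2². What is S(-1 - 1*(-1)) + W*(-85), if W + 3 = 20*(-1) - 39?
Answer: 21081/4 ≈ 5270.3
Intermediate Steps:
W = -62 (W = -3 + (20*(-1) - 39) = -3 + (-20 - 39) = -3 - 59 = -62)
Q(g, P) = 4
S(v) = ¼ (S(v) = 1/4 = ¼)
S(-1 - 1*(-1)) + W*(-85) = ¼ - 62*(-85) = ¼ + 5270 = 21081/4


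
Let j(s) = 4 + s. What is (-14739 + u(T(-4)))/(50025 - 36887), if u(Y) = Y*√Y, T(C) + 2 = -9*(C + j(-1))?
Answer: -14739/13138 + 7*√7/13138 ≈ -1.1205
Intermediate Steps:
T(C) = -29 - 9*C (T(C) = -2 - 9*(C + (4 - 1)) = -2 - 9*(C + 3) = -2 - 9*(3 + C) = -2 + (-27 - 9*C) = -29 - 9*C)
u(Y) = Y^(3/2)
(-14739 + u(T(-4)))/(50025 - 36887) = (-14739 + (-29 - 9*(-4))^(3/2))/(50025 - 36887) = (-14739 + (-29 + 36)^(3/2))/13138 = (-14739 + 7^(3/2))*(1/13138) = (-14739 + 7*√7)*(1/13138) = -14739/13138 + 7*√7/13138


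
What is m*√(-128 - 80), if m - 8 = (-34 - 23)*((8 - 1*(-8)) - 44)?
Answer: 6416*I*√13 ≈ 23133.0*I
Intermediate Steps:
m = 1604 (m = 8 + (-34 - 23)*((8 - 1*(-8)) - 44) = 8 - 57*((8 + 8) - 44) = 8 - 57*(16 - 44) = 8 - 57*(-28) = 8 + 1596 = 1604)
m*√(-128 - 80) = 1604*√(-128 - 80) = 1604*√(-208) = 1604*(4*I*√13) = 6416*I*√13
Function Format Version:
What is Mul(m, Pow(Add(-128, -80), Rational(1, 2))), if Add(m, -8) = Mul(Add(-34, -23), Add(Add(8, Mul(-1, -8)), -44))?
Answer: Mul(6416, I, Pow(13, Rational(1, 2))) ≈ Mul(23133., I)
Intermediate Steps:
m = 1604 (m = Add(8, Mul(Add(-34, -23), Add(Add(8, Mul(-1, -8)), -44))) = Add(8, Mul(-57, Add(Add(8, 8), -44))) = Add(8, Mul(-57, Add(16, -44))) = Add(8, Mul(-57, -28)) = Add(8, 1596) = 1604)
Mul(m, Pow(Add(-128, -80), Rational(1, 2))) = Mul(1604, Pow(Add(-128, -80), Rational(1, 2))) = Mul(1604, Pow(-208, Rational(1, 2))) = Mul(1604, Mul(4, I, Pow(13, Rational(1, 2)))) = Mul(6416, I, Pow(13, Rational(1, 2)))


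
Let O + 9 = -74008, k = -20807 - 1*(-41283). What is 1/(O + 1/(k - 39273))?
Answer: -18797/1391297550 ≈ -1.3510e-5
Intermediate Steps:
k = 20476 (k = -20807 + 41283 = 20476)
O = -74017 (O = -9 - 74008 = -74017)
1/(O + 1/(k - 39273)) = 1/(-74017 + 1/(20476 - 39273)) = 1/(-74017 + 1/(-18797)) = 1/(-74017 - 1/18797) = 1/(-1391297550/18797) = -18797/1391297550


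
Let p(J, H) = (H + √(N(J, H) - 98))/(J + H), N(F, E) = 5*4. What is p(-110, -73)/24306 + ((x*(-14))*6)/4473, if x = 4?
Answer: -23717473/315807858 - I*√78/4447998 ≈ -0.075101 - 1.9856e-6*I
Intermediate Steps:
N(F, E) = 20
p(J, H) = (H + I*√78)/(H + J) (p(J, H) = (H + √(20 - 98))/(J + H) = (H + √(-78))/(H + J) = (H + I*√78)/(H + J))
p(-110, -73)/24306 + ((x*(-14))*6)/4473 = ((-73 + I*√78)/(-73 - 110))/24306 + ((4*(-14))*6)/4473 = ((-73 + I*√78)/(-183))*(1/24306) - 56*6*(1/4473) = -(-73 + I*√78)/183*(1/24306) - 336*1/4473 = (73/183 - I*√78/183)*(1/24306) - 16/213 = (73/4447998 - I*√78/4447998) - 16/213 = -23717473/315807858 - I*√78/4447998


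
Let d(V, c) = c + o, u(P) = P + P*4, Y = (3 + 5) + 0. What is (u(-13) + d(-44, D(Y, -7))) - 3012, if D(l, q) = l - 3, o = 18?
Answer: -3054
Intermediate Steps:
Y = 8 (Y = 8 + 0 = 8)
D(l, q) = -3 + l
u(P) = 5*P (u(P) = P + 4*P = 5*P)
d(V, c) = 18 + c (d(V, c) = c + 18 = 18 + c)
(u(-13) + d(-44, D(Y, -7))) - 3012 = (5*(-13) + (18 + (-3 + 8))) - 3012 = (-65 + (18 + 5)) - 3012 = (-65 + 23) - 3012 = -42 - 3012 = -3054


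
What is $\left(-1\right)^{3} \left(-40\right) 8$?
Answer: $320$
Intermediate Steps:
$\left(-1\right)^{3} \left(-40\right) 8 = \left(-1\right) \left(-40\right) 8 = 40 \cdot 8 = 320$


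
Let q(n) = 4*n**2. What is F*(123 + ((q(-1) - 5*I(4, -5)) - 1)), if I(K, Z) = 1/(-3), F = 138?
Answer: 17618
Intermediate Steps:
I(K, Z) = -1/3
F*(123 + ((q(-1) - 5*I(4, -5)) - 1)) = 138*(123 + ((4*(-1)**2 - 5*(-1/3)) - 1)) = 138*(123 + ((4*1 + 5/3) - 1)) = 138*(123 + ((4 + 5/3) - 1)) = 138*(123 + (17/3 - 1)) = 138*(123 + 14/3) = 138*(383/3) = 17618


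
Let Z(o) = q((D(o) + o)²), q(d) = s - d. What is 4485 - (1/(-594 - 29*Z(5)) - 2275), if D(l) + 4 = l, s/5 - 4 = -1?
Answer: 101399/15 ≈ 6759.9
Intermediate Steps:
s = 15 (s = 20 + 5*(-1) = 20 - 5 = 15)
D(l) = -4 + l
q(d) = 15 - d
Z(o) = 15 - (-4 + 2*o)² (Z(o) = 15 - ((-4 + o) + o)² = 15 - (-4 + 2*o)²)
4485 - (1/(-594 - 29*Z(5)) - 2275) = 4485 - (1/(-594 - 29*(15 - 4*(-2 + 5)²)) - 2275) = 4485 - (1/(-594 - 29*(15 - 4*3²)) - 2275) = 4485 - (1/(-594 - 29*(15 - 4*9)) - 2275) = 4485 - (1/(-594 - 29*(15 - 36)) - 2275) = 4485 - (1/(-594 - 29*(-21)) - 2275) = 4485 - (1/(-594 + 609) - 2275) = 4485 - (1/15 - 2275) = 4485 - 1*(-34124/15) = 4485 + 34124/15 = 101399/15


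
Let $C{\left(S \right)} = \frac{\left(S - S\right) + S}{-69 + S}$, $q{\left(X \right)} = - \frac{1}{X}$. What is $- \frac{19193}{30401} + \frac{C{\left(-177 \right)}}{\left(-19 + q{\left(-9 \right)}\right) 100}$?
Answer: $- \frac{26771184931}{42378994000} \approx -0.63171$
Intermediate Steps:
$C{\left(S \right)} = \frac{S}{-69 + S}$ ($C{\left(S \right)} = \frac{0 + S}{-69 + S} = \frac{S}{-69 + S}$)
$- \frac{19193}{30401} + \frac{C{\left(-177 \right)}}{\left(-19 + q{\left(-9 \right)}\right) 100} = - \frac{19193}{30401} + \frac{\left(-177\right) \frac{1}{-69 - 177}}{\left(-19 - \frac{1}{-9}\right) 100} = \left(-19193\right) \frac{1}{30401} + \frac{\left(-177\right) \frac{1}{-246}}{\left(-19 - - \frac{1}{9}\right) 100} = - \frac{19193}{30401} + \frac{\left(-177\right) \left(- \frac{1}{246}\right)}{\left(-19 + \frac{1}{9}\right) 100} = - \frac{19193}{30401} + \frac{59}{82 \left(\left(- \frac{170}{9}\right) 100\right)} = - \frac{19193}{30401} + \frac{59}{82 \left(- \frac{17000}{9}\right)} = - \frac{19193}{30401} + \frac{59}{82} \left(- \frac{9}{17000}\right) = - \frac{19193}{30401} - \frac{531}{1394000} = - \frac{26771184931}{42378994000}$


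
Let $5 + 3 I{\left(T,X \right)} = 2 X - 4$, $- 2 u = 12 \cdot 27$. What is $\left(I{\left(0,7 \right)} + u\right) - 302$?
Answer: $- \frac{1387}{3} \approx -462.33$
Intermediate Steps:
$u = -162$ ($u = - \frac{12 \cdot 27}{2} = \left(- \frac{1}{2}\right) 324 = -162$)
$I{\left(T,X \right)} = -3 + \frac{2 X}{3}$ ($I{\left(T,X \right)} = - \frac{5}{3} + \frac{2 X - 4}{3} = - \frac{5}{3} + \frac{-4 + 2 X}{3} = - \frac{5}{3} + \left(- \frac{4}{3} + \frac{2 X}{3}\right) = -3 + \frac{2 X}{3}$)
$\left(I{\left(0,7 \right)} + u\right) - 302 = \left(\left(-3 + \frac{2}{3} \cdot 7\right) - 162\right) - 302 = \left(\left(-3 + \frac{14}{3}\right) - 162\right) - 302 = \left(\frac{5}{3} - 162\right) - 302 = - \frac{481}{3} - 302 = - \frac{1387}{3}$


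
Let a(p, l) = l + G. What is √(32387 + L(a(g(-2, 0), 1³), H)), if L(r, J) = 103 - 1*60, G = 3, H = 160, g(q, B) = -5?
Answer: √32430 ≈ 180.08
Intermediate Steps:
a(p, l) = 3 + l (a(p, l) = l + 3 = 3 + l)
L(r, J) = 43 (L(r, J) = 103 - 60 = 43)
√(32387 + L(a(g(-2, 0), 1³), H)) = √(32387 + 43) = √32430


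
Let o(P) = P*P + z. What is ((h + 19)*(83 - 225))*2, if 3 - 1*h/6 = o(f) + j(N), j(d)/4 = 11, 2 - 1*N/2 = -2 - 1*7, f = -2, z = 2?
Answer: 74692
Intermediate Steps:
o(P) = 2 + P² (o(P) = P*P + 2 = P² + 2 = 2 + P²)
N = 22 (N = 4 - 2*(-2 - 1*7) = 4 - 2*(-2 - 7) = 4 - 2*(-9) = 4 + 18 = 22)
j(d) = 44 (j(d) = 4*11 = 44)
h = -282 (h = 18 - 6*((2 + (-2)²) + 44) = 18 - 6*((2 + 4) + 44) = 18 - 6*(6 + 44) = 18 - 6*50 = 18 - 300 = -282)
((h + 19)*(83 - 225))*2 = ((-282 + 19)*(83 - 225))*2 = -263*(-142)*2 = 37346*2 = 74692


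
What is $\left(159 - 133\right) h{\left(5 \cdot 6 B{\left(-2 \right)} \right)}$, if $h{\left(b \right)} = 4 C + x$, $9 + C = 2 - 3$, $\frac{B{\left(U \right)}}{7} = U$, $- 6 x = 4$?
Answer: $- \frac{3172}{3} \approx -1057.3$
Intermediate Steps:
$x = - \frac{2}{3}$ ($x = \left(- \frac{1}{6}\right) 4 = - \frac{2}{3} \approx -0.66667$)
$B{\left(U \right)} = 7 U$
$C = -10$ ($C = -9 + \left(2 - 3\right) = -9 - 1 = -10$)
$h{\left(b \right)} = - \frac{122}{3}$ ($h{\left(b \right)} = 4 \left(-10\right) - \frac{2}{3} = -40 - \frac{2}{3} = - \frac{122}{3}$)
$\left(159 - 133\right) h{\left(5 \cdot 6 B{\left(-2 \right)} \right)} = \left(159 - 133\right) \left(- \frac{122}{3}\right) = 26 \left(- \frac{122}{3}\right) = - \frac{3172}{3}$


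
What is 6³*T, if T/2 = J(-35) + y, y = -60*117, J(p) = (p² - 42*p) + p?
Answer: -1883520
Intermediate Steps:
J(p) = p² - 41*p
y = -7020
T = -8720 (T = 2*(-35*(-41 - 35) - 7020) = 2*(-35*(-76) - 7020) = 2*(2660 - 7020) = 2*(-4360) = -8720)
6³*T = 6³*(-8720) = 216*(-8720) = -1883520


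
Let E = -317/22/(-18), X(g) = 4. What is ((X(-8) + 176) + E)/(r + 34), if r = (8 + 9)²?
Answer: 71597/127908 ≈ 0.55975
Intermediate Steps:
E = 317/396 (E = -317*1/22*(-1/18) = -317/22*(-1/18) = 317/396 ≈ 0.80050)
r = 289 (r = 17² = 289)
((X(-8) + 176) + E)/(r + 34) = ((4 + 176) + 317/396)/(289 + 34) = (180 + 317/396)/323 = (71597/396)*(1/323) = 71597/127908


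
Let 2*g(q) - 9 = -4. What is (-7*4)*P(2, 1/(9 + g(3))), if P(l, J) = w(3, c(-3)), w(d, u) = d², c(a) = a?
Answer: -252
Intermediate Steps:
g(q) = 5/2 (g(q) = 9/2 + (½)*(-4) = 9/2 - 2 = 5/2)
P(l, J) = 9 (P(l, J) = 3² = 9)
(-7*4)*P(2, 1/(9 + g(3))) = -7*4*9 = -28*9 = -252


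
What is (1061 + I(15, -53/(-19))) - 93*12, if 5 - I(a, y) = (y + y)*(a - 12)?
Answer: -1268/19 ≈ -66.737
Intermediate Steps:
I(a, y) = 5 - 2*y*(-12 + a) (I(a, y) = 5 - (y + y)*(a - 12) = 5 - 2*y*(-12 + a))
(1061 + I(15, -53/(-19))) - 93*12 = (1061 + (5 + 24*(-53/(-19)) - 2*15*(-53/(-19)))) - 93*12 = (1061 + (5 + 24*(-53*(-1/19)) - 2*15*(-53*(-1/19)))) - 1116 = (1061 + (5 + 24*(53/19) - 2*15*53/19)) - 1116 = (1061 + (5 + 1272/19 - 1590/19)) - 1116 = (1061 - 223/19) - 1116 = 19936/19 - 1116 = -1268/19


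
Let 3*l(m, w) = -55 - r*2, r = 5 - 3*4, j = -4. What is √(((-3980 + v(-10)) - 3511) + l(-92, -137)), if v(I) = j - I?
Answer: 4*I*√4218/3 ≈ 86.595*I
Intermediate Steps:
r = -7 (r = 5 - 12 = -7)
v(I) = -4 - I
l(m, w) = -41/3 (l(m, w) = (-55 - (-7)*2)/3 = (-55 - 1*(-14))/3 = (-55 + 14)/3 = (⅓)*(-41) = -41/3)
√(((-3980 + v(-10)) - 3511) + l(-92, -137)) = √(((-3980 + (-4 - 1*(-10))) - 3511) - 41/3) = √(((-3980 + (-4 + 10)) - 3511) - 41/3) = √(((-3980 + 6) - 3511) - 41/3) = √((-3974 - 3511) - 41/3) = √(-7485 - 41/3) = √(-22496/3) = 4*I*√4218/3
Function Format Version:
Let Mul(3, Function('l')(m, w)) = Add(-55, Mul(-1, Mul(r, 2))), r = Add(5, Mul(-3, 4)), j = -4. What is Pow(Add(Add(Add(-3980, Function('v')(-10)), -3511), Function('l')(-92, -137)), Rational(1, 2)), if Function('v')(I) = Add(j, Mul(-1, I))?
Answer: Mul(Rational(4, 3), I, Pow(4218, Rational(1, 2))) ≈ Mul(86.595, I)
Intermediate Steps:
r = -7 (r = Add(5, -12) = -7)
Function('v')(I) = Add(-4, Mul(-1, I))
Function('l')(m, w) = Rational(-41, 3) (Function('l')(m, w) = Mul(Rational(1, 3), Add(-55, Mul(-1, Mul(-7, 2)))) = Mul(Rational(1, 3), Add(-55, Mul(-1, -14))) = Mul(Rational(1, 3), Add(-55, 14)) = Mul(Rational(1, 3), -41) = Rational(-41, 3))
Pow(Add(Add(Add(-3980, Function('v')(-10)), -3511), Function('l')(-92, -137)), Rational(1, 2)) = Pow(Add(Add(Add(-3980, Add(-4, Mul(-1, -10))), -3511), Rational(-41, 3)), Rational(1, 2)) = Pow(Add(Add(Add(-3980, Add(-4, 10)), -3511), Rational(-41, 3)), Rational(1, 2)) = Pow(Add(Add(Add(-3980, 6), -3511), Rational(-41, 3)), Rational(1, 2)) = Pow(Add(Add(-3974, -3511), Rational(-41, 3)), Rational(1, 2)) = Pow(Add(-7485, Rational(-41, 3)), Rational(1, 2)) = Pow(Rational(-22496, 3), Rational(1, 2)) = Mul(Rational(4, 3), I, Pow(4218, Rational(1, 2)))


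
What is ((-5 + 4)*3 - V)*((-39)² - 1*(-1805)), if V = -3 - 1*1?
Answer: 3326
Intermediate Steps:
V = -4 (V = -3 - 1 = -4)
((-5 + 4)*3 - V)*((-39)² - 1*(-1805)) = ((-5 + 4)*3 - 1*(-4))*((-39)² - 1*(-1805)) = (-1*3 + 4)*(1521 + 1805) = (-3 + 4)*3326 = 1*3326 = 3326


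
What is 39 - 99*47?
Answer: -4614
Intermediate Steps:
39 - 99*47 = 39 - 4653 = -4614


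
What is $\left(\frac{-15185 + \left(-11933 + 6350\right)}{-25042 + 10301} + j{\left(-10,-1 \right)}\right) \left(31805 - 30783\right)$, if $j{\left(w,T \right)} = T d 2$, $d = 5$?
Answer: $- \frac{129428124}{14741} \approx -8780.1$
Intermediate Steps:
$j{\left(w,T \right)} = 10 T$ ($j{\left(w,T \right)} = T 5 \cdot 2 = 5 T 2 = 10 T$)
$\left(\frac{-15185 + \left(-11933 + 6350\right)}{-25042 + 10301} + j{\left(-10,-1 \right)}\right) \left(31805 - 30783\right) = \left(\frac{-15185 + \left(-11933 + 6350\right)}{-25042 + 10301} + 10 \left(-1\right)\right) \left(31805 - 30783\right) = \left(\frac{-15185 - 5583}{-14741} - 10\right) 1022 = \left(\left(-20768\right) \left(- \frac{1}{14741}\right) - 10\right) 1022 = \left(\frac{20768}{14741} - 10\right) 1022 = \left(- \frac{126642}{14741}\right) 1022 = - \frac{129428124}{14741}$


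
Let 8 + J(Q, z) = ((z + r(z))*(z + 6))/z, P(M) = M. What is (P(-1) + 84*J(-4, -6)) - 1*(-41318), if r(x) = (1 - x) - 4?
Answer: 40645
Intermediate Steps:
r(x) = -3 - x
J(Q, z) = -8 + (-18 - 3*z)/z (J(Q, z) = -8 + ((z + (-3 - z))*(z + 6))/z = -8 + (-3*(6 + z))/z = -8 + (-18 - 3*z)/z)
(P(-1) + 84*J(-4, -6)) - 1*(-41318) = (-1 + 84*(-11 - 18/(-6))) - 1*(-41318) = (-1 + 84*(-11 - 18*(-⅙))) + 41318 = (-1 + 84*(-11 + 3)) + 41318 = (-1 + 84*(-8)) + 41318 = (-1 - 672) + 41318 = -673 + 41318 = 40645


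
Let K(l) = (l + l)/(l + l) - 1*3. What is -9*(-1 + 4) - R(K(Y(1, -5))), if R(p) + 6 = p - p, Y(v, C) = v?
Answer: -21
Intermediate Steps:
K(l) = -2 (K(l) = (2*l)/((2*l)) - 3 = (2*l)*(1/(2*l)) - 3 = 1 - 3 = -2)
R(p) = -6 (R(p) = -6 + (p - p) = -6 + 0 = -6)
-9*(-1 + 4) - R(K(Y(1, -5))) = -9*(-1 + 4) - 1*(-6) = -9*3 + 6 = -27 + 6 = -21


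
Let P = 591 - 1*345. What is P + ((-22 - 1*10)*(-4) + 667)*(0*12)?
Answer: 246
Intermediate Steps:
P = 246 (P = 591 - 345 = 246)
P + ((-22 - 1*10)*(-4) + 667)*(0*12) = 246 + ((-22 - 1*10)*(-4) + 667)*(0*12) = 246 + ((-22 - 10)*(-4) + 667)*0 = 246 + (-32*(-4) + 667)*0 = 246 + (128 + 667)*0 = 246 + 795*0 = 246 + 0 = 246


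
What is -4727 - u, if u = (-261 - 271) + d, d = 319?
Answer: -4514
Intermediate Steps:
u = -213 (u = (-261 - 271) + 319 = -532 + 319 = -213)
-4727 - u = -4727 - 1*(-213) = -4727 + 213 = -4514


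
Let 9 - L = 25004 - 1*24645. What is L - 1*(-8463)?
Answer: 8113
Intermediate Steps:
L = -350 (L = 9 - (25004 - 1*24645) = 9 - (25004 - 24645) = 9 - 1*359 = 9 - 359 = -350)
L - 1*(-8463) = -350 - 1*(-8463) = -350 + 8463 = 8113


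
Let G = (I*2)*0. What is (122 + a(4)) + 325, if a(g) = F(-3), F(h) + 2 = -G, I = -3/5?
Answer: 445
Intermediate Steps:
I = -⅗ (I = -3*⅕ = -⅗ ≈ -0.60000)
G = 0 (G = -⅗*2*0 = -6/5*0 = 0)
F(h) = -2 (F(h) = -2 - 1*0 = -2 + 0 = -2)
a(g) = -2
(122 + a(4)) + 325 = (122 - 2) + 325 = 120 + 325 = 445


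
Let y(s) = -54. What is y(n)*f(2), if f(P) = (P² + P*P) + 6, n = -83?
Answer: -756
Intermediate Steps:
f(P) = 6 + 2*P² (f(P) = (P² + P²) + 6 = 2*P² + 6 = 6 + 2*P²)
y(n)*f(2) = -54*(6 + 2*2²) = -54*(6 + 2*4) = -54*(6 + 8) = -54*14 = -756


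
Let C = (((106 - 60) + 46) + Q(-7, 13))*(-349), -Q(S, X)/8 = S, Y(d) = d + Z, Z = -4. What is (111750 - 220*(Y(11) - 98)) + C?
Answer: 80118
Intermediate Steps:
Y(d) = -4 + d (Y(d) = d - 4 = -4 + d)
Q(S, X) = -8*S
C = -51652 (C = (((106 - 60) + 46) - 8*(-7))*(-349) = ((46 + 46) + 56)*(-349) = (92 + 56)*(-349) = 148*(-349) = -51652)
(111750 - 220*(Y(11) - 98)) + C = (111750 - 220*((-4 + 11) - 98)) - 51652 = (111750 - 220*(7 - 98)) - 51652 = (111750 - 220*(-91)) - 51652 = (111750 - 1*(-20020)) - 51652 = (111750 + 20020) - 51652 = 131770 - 51652 = 80118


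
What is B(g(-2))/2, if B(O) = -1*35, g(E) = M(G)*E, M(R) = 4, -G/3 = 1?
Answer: -35/2 ≈ -17.500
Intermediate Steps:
G = -3 (G = -3*1 = -3)
g(E) = 4*E
B(O) = -35
B(g(-2))/2 = -35/2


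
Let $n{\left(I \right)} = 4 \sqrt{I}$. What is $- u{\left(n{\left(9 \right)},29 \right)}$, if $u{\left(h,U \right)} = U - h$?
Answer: $-17$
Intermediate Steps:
$- u{\left(n{\left(9 \right)},29 \right)} = - (29 - 4 \sqrt{9}) = - (29 - 4 \cdot 3) = - (29 - 12) = \left(-1\right) 17 = -17$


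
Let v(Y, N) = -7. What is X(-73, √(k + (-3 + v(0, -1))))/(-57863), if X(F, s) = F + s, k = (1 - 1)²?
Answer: 73/57863 - I*√10/57863 ≈ 0.0012616 - 5.4651e-5*I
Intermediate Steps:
k = 0 (k = 0² = 0)
X(-73, √(k + (-3 + v(0, -1))))/(-57863) = (-73 + √(0 + (-3 - 7)))/(-57863) = (-73 + √(0 - 10))*(-1/57863) = (-73 + √(-10))*(-1/57863) = (-73 + I*√10)*(-1/57863) = 73/57863 - I*√10/57863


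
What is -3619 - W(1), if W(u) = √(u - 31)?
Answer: -3619 - I*√30 ≈ -3619.0 - 5.4772*I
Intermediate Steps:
W(u) = √(-31 + u)
-3619 - W(1) = -3619 - √(-31 + 1) = -3619 - √(-30) = -3619 - I*√30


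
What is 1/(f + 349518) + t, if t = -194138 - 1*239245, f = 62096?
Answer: -178386510161/411614 ≈ -4.3338e+5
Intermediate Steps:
t = -433383 (t = -194138 - 239245 = -433383)
1/(f + 349518) + t = 1/(62096 + 349518) - 433383 = 1/411614 - 433383 = -178386510161/411614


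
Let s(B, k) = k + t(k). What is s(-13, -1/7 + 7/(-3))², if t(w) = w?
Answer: 10816/441 ≈ 24.526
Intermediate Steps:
s(B, k) = 2*k (s(B, k) = k + k = 2*k)
s(-13, -1/7 + 7/(-3))² = (2*(-1/7 + 7/(-3)))² = (2*(-1*⅐ + 7*(-⅓)))² = (2*(-⅐ - 7/3))² = (2*(-52/21))² = (-104/21)² = 10816/441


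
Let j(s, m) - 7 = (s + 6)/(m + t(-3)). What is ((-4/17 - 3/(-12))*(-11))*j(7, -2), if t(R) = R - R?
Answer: -11/136 ≈ -0.080882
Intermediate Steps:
t(R) = 0
j(s, m) = 7 + (6 + s)/m (j(s, m) = 7 + (s + 6)/(m + 0) = 7 + (6 + s)/m)
((-4/17 - 3/(-12))*(-11))*j(7, -2) = ((-4/17 - 3/(-12))*(-11))*((6 + 7 + 7*(-2))/(-2)) = ((-4*1/17 - 3*(-1/12))*(-11))*(-(6 + 7 - 14)/2) = ((-4/17 + ¼)*(-11))*(-½*(-1)) = ((1/68)*(-11))*(½) = -11/68*½ = -11/136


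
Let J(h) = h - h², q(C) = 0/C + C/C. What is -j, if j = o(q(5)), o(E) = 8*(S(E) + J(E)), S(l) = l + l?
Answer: -16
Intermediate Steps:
S(l) = 2*l
q(C) = 1 (q(C) = 0 + 1 = 1)
o(E) = 16*E + 8*E*(1 - E) (o(E) = 8*(2*E + E*(1 - E)) = 16*E + 8*E*(1 - E))
j = 16 (j = 8*1*(3 - 1*1) = 8*1*(3 - 1) = 8*1*2 = 16)
-j = -1*16 = -16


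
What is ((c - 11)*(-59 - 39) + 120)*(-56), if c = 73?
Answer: 333536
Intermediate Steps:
((c - 11)*(-59 - 39) + 120)*(-56) = ((73 - 11)*(-59 - 39) + 120)*(-56) = (62*(-98) + 120)*(-56) = (-6076 + 120)*(-56) = -5956*(-56) = 333536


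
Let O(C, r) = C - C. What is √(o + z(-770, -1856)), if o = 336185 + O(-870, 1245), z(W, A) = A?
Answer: √334329 ≈ 578.21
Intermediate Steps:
O(C, r) = 0
o = 336185 (o = 336185 + 0 = 336185)
√(o + z(-770, -1856)) = √(336185 - 1856) = √334329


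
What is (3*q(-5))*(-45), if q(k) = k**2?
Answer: -3375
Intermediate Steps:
(3*q(-5))*(-45) = (3*(-5)**2)*(-45) = (3*25)*(-45) = 75*(-45) = -3375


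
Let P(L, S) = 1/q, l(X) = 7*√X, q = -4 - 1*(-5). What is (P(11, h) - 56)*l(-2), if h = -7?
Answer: -385*I*√2 ≈ -544.47*I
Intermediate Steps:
q = 1 (q = -4 + 5 = 1)
P(L, S) = 1 (P(L, S) = 1/1 = 1)
(P(11, h) - 56)*l(-2) = (1 - 56)*(7*√(-2)) = -385*I*√2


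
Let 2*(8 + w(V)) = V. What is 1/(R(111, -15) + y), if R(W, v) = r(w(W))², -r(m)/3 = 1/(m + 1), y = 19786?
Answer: 9409/186166510 ≈ 5.0541e-5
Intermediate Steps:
w(V) = -8 + V/2
r(m) = -3/(1 + m) (r(m) = -3/(m + 1) = -3/(1 + m))
R(W, v) = 9/(-7 + W/2)² (R(W, v) = (-3/(1 + (-8 + W/2)))² = (-3/(-7 + W/2))² = 9/(-7 + W/2)²)
1/(R(111, -15) + y) = 1/(36/(-14 + 111)² + 19786) = 1/(36/97² + 19786) = 1/(36*(1/9409) + 19786) = 1/(36/9409 + 19786) = 1/(186166510/9409) = 9409/186166510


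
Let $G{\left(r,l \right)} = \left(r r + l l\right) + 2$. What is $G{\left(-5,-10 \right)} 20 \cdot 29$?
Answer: $73660$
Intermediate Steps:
$G{\left(r,l \right)} = 2 + l^{2} + r^{2}$ ($G{\left(r,l \right)} = \left(r^{2} + l^{2}\right) + 2 = \left(l^{2} + r^{2}\right) + 2 = 2 + l^{2} + r^{2}$)
$G{\left(-5,-10 \right)} 20 \cdot 29 = \left(2 + \left(-10\right)^{2} + \left(-5\right)^{2}\right) 20 \cdot 29 = \left(2 + 100 + 25\right) 20 \cdot 29 = 127 \cdot 20 \cdot 29 = 2540 \cdot 29 = 73660$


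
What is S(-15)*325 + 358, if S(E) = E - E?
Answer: 358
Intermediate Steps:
S(E) = 0
S(-15)*325 + 358 = 0*325 + 358 = 0 + 358 = 358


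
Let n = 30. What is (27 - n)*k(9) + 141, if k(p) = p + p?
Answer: 87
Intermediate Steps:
k(p) = 2*p
(27 - n)*k(9) + 141 = (27 - 1*30)*(2*9) + 141 = (27 - 30)*18 + 141 = -3*18 + 141 = -54 + 141 = 87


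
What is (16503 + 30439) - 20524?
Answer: 26418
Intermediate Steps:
(16503 + 30439) - 20524 = 46942 - 20524 = 26418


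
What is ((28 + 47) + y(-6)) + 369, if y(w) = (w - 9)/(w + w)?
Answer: 1781/4 ≈ 445.25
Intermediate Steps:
y(w) = (-9 + w)/(2*w) (y(w) = (-9 + w)/((2*w)) = (-9 + w)*(1/(2*w)) = (-9 + w)/(2*w))
((28 + 47) + y(-6)) + 369 = ((28 + 47) + (1/2)*(-9 - 6)/(-6)) + 369 = (75 + (1/2)*(-1/6)*(-15)) + 369 = (75 + 5/4) + 369 = 305/4 + 369 = 1781/4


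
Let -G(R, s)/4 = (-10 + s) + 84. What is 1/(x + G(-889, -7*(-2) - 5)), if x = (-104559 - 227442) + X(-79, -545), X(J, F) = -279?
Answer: -1/332612 ≈ -3.0065e-6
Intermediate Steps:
G(R, s) = -296 - 4*s (G(R, s) = -4*((-10 + s) + 84) = -4*(74 + s) = -296 - 4*s)
x = -332280 (x = (-104559 - 227442) - 279 = -332001 - 279 = -332280)
1/(x + G(-889, -7*(-2) - 5)) = 1/(-332280 + (-296 - 4*(-7*(-2) - 5))) = 1/(-332280 + (-296 - 4*(14 - 5))) = 1/(-332280 + (-296 - 4*9)) = 1/(-332280 + (-296 - 36)) = 1/(-332280 - 332) = 1/(-332612) = -1/332612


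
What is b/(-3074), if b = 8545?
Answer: -8545/3074 ≈ -2.7798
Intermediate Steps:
b/(-3074) = 8545/(-3074) = 8545*(-1/3074) = -8545/3074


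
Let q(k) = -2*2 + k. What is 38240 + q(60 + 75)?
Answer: 38371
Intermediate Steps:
q(k) = -4 + k
38240 + q(60 + 75) = 38240 + (-4 + (60 + 75)) = 38240 + (-4 + 135) = 38240 + 131 = 38371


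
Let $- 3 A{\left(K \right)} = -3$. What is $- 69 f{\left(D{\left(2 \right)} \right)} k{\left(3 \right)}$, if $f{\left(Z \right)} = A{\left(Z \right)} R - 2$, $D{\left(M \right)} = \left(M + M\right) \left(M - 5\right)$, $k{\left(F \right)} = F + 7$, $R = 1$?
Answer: $690$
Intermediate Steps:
$A{\left(K \right)} = 1$ ($A{\left(K \right)} = \left(- \frac{1}{3}\right) \left(-3\right) = 1$)
$k{\left(F \right)} = 7 + F$
$D{\left(M \right)} = 2 M \left(-5 + M\right)$
$f{\left(Z \right)} = -1$ ($f{\left(Z \right)} = 1 \cdot 1 - 2 = 1 - 2 = -1$)
$- 69 f{\left(D{\left(2 \right)} \right)} k{\left(3 \right)} = \left(-69\right) \left(-1\right) \left(7 + 3\right) = 69 \cdot 10 = 690$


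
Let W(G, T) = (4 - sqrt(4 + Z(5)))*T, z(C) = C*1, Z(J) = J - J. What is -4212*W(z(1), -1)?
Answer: 8424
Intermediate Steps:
Z(J) = 0
z(C) = C
W(G, T) = 2*T (W(G, T) = (4 - sqrt(4 + 0))*T = (4 - sqrt(4))*T = (4 - 1*2)*T = (4 - 2)*T = 2*T)
-4212*W(z(1), -1) = -8424*(-1) = -4212*(-2) = 8424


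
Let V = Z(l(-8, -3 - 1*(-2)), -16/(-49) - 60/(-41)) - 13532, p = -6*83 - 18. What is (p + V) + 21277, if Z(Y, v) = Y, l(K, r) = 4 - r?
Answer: 7234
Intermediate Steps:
p = -516 (p = -498 - 18 = -516)
V = -13527 (V = (4 - (-3 - 1*(-2))) - 13532 = (4 - (-3 + 2)) - 13532 = (4 - 1*(-1)) - 13532 = (4 + 1) - 13532 = 5 - 13532 = -13527)
(p + V) + 21277 = (-516 - 13527) + 21277 = -14043 + 21277 = 7234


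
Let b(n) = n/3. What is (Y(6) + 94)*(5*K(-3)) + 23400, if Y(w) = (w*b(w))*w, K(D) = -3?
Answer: 20910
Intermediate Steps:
b(n) = n/3 (b(n) = n*(⅓) = n/3)
Y(w) = w³/3 (Y(w) = (w*(w/3))*w = (w²/3)*w = w³/3)
(Y(6) + 94)*(5*K(-3)) + 23400 = ((⅓)*6³ + 94)*(5*(-3)) + 23400 = ((⅓)*216 + 94)*(-15) + 23400 = (72 + 94)*(-15) + 23400 = 166*(-15) + 23400 = -2490 + 23400 = 20910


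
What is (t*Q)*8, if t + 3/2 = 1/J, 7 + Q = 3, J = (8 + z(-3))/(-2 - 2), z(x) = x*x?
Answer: 944/17 ≈ 55.529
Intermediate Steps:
z(x) = x²
J = -17/4 (J = (8 + (-3)²)/(-2 - 2) = (8 + 9)/(-4) = 17*(-¼) = -17/4 ≈ -4.2500)
Q = -4 (Q = -7 + 3 = -4)
t = -59/34 (t = -3/2 + 1/(-17/4) = -3/2 - 4/17 = -59/34 ≈ -1.7353)
(t*Q)*8 = -59/34*(-4)*8 = (118/17)*8 = 944/17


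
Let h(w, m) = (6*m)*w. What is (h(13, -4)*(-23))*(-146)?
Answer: -1047696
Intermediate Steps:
h(w, m) = 6*m*w
(h(13, -4)*(-23))*(-146) = ((6*(-4)*13)*(-23))*(-146) = -312*(-23)*(-146) = 7176*(-146) = -1047696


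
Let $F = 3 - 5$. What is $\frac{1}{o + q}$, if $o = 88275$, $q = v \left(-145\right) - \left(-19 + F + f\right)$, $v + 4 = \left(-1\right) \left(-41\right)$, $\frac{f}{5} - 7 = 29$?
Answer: $\frac{1}{82751} \approx 1.2084 \cdot 10^{-5}$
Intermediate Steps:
$f = 180$ ($f = 35 + 5 \cdot 29 = 35 + 145 = 180$)
$F = -2$
$v = 37$ ($v = -4 - -41 = -4 + 41 = 37$)
$q = -5524$ ($q = 37 \left(-145\right) + \left(19 - \left(-2 + 180\right)\right) = -5365 + \left(19 - 178\right) = -5365 - 159 = -5524$)
$\frac{1}{o + q} = \frac{1}{88275 - 5524} = \frac{1}{82751}$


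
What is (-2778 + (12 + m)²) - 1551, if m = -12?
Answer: -4329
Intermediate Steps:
(-2778 + (12 + m)²) - 1551 = (-2778 + (12 - 12)²) - 1551 = (-2778 + 0²) - 1551 = (-2778 + 0) - 1551 = -2778 - 1551 = -4329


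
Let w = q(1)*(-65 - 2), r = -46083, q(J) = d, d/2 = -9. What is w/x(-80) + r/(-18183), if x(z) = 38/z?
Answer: -15373199/6061 ≈ -2536.4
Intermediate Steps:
d = -18 (d = 2*(-9) = -18)
q(J) = -18
w = 1206 (w = -18*(-65 - 2) = -18*(-67) = 1206)
w/x(-80) + r/(-18183) = 1206/((38/(-80))) - 46083/(-18183) = 1206/((38*(-1/80))) - 46083*(-1/18183) = 1206/(-19/40) + 15361/6061 = 1206*(-40/19) + 15361/6061 = -48240/19 + 15361/6061 = -15373199/6061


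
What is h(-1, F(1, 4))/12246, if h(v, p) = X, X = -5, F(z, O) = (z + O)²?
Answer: -5/12246 ≈ -0.00040830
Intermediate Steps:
F(z, O) = (O + z)²
h(v, p) = -5
h(-1, F(1, 4))/12246 = -5/12246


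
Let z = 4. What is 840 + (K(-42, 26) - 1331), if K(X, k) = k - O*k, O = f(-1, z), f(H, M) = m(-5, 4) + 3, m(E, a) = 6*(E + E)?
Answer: 1017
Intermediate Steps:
m(E, a) = 12*E (m(E, a) = 6*(2*E) = 12*E)
f(H, M) = -57 (f(H, M) = 12*(-5) + 3 = -60 + 3 = -57)
O = -57
K(X, k) = 58*k (K(X, k) = k - (-57)*k = k + 57*k = 58*k)
840 + (K(-42, 26) - 1331) = 840 + (58*26 - 1331) = 840 + (1508 - 1331) = 840 + 177 = 1017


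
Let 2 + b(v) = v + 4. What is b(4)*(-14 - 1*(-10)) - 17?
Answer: -41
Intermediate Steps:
b(v) = 2 + v (b(v) = -2 + (v + 4) = -2 + (4 + v) = 2 + v)
b(4)*(-14 - 1*(-10)) - 17 = (2 + 4)*(-14 - 1*(-10)) - 17 = 6*(-14 + 10) - 17 = 6*(-4) - 17 = -24 - 17 = -41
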